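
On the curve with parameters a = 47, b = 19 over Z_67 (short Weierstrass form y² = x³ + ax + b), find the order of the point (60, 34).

2P: tangent at (60, 34): λ = (3·60² + 47)/(2·34) ≡ 60/1. 1⁻¹ ≡ 1 (mod 67), so λ ≡ 60·1 ≡ 60.
  x = λ² - 60 - 60 = 3600 - 120 ≡ 63; y = λ·(60 - 63) - 34 ≡ 54. → (63, 54)
3P: (63, 54) + (60, 34). λ = (34 - 54)/(60 - 63) ≡ 47/64 mod 67. 64⁻¹ ≡ 22 (mod 67), so λ ≡ 29.
  x = λ² - 63 - 60 = 841 - 123 ≡ 48; y = λ·(63 - 48) - 54 ≡ 46. → (48, 46)
4P: (48, 46) + (60, 34). λ = (34 - 46)/(60 - 48) ≡ 55/12 mod 67. 12⁻¹ ≡ 28 (mod 67) since 12·28 = 336 ≡ 1, so λ ≡ 66.
  x = λ² - 48 - 60 = 4356 - 108 ≡ 27; y = λ·(48 - 27) - 46 ≡ 0. → (27, 0)
5P: (27, 0) + (60, 34). λ = (34 - 0)/(60 - 27) ≡ 34/33 mod 67. 33⁻¹ ≡ 65 (mod 67), so λ ≡ 66.
  x = λ² - 27 - 60 = 4356 - 87 ≡ 48; y = λ·(27 - 48) - 0 ≡ 21. → (48, 21)
6P: (48, 21) + (60, 34). λ = (34 - 21)/(60 - 48) ≡ 13/12 mod 67. 12⁻¹ ≡ 28 (mod 67) since 12·28 = 336 ≡ 1, so λ ≡ 29.
  x = λ² - 48 - 60 = 841 - 108 ≡ 63; y = λ·(48 - 63) - 21 ≡ 13. → (63, 13)
7P: (63, 13) + (60, 34). λ = (34 - 13)/(60 - 63) ≡ 21/64 mod 67. 64⁻¹ ≡ 22 (mod 67) since 64·22 = 1408 ≡ 1, so λ ≡ 60.
  x = λ² - 63 - 60 = 3600 - 123 ≡ 60; y = λ·(63 - 60) - 13 ≡ 33. → (60, 33)
8P: (60, 33) + (60, 34): same x and y₁ ≡ -y₂, so the sum is O.
8P = O, so the order is 8.

8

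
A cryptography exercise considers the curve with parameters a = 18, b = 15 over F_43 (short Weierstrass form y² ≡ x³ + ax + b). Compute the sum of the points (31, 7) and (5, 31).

(2, 39)

(31, 7) + (5, 31). λ = (31 - 7)/(5 - 31) ≡ 24/17 mod 43. 17⁻¹ ≡ 38 (mod 43), so λ ≡ 9.
  x = λ² - 31 - 5 = 81 - 36 ≡ 2; y = λ·(31 - 2) - 7 ≡ 39. → (2, 39)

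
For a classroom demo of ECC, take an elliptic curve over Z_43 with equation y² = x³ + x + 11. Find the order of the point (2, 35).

9

2P: tangent at (2, 35): λ = (3·2² + 1)/(2·35) ≡ 13/27. 27⁻¹ ≡ 8 (mod 43), so λ ≡ 13·8 ≡ 18.
  x = λ² - 2 - 2 = 324 - 4 ≡ 19; y = λ·(2 - 19) - 35 ≡ 3. → (19, 3)
3P: (19, 3) + (2, 35). λ = (35 - 3)/(2 - 19) ≡ 32/26 mod 43. 26⁻¹ ≡ 5 (mod 43) since 26·5 = 130 ≡ 1, so λ ≡ 31.
  x = λ² - 19 - 2 = 961 - 21 ≡ 37; y = λ·(19 - 37) - 3 ≡ 41. → (37, 41)
4P: (37, 41) + (2, 35). λ = (35 - 41)/(2 - 37) ≡ 37/8 mod 43. 8⁻¹ ≡ 27 (mod 43), so λ ≡ 10.
  x = λ² - 37 - 2 = 100 - 39 ≡ 18; y = λ·(37 - 18) - 41 ≡ 20. → (18, 20)
5P: (18, 20) + (2, 35). λ = (35 - 20)/(2 - 18) ≡ 15/27 mod 43. 27⁻¹ ≡ 8 (mod 43), so λ ≡ 34.
  x = λ² - 18 - 2 = 1156 - 20 ≡ 18; y = λ·(18 - 18) - 20 ≡ 23. → (18, 23)
6P: (18, 23) + (2, 35). λ = (35 - 23)/(2 - 18) ≡ 12/27 mod 43. 27⁻¹ ≡ 8 (mod 43), so λ ≡ 10.
  x = λ² - 18 - 2 = 100 - 20 ≡ 37; y = λ·(18 - 37) - 23 ≡ 2. → (37, 2)
7P: (37, 2) + (2, 35). λ = (35 - 2)/(2 - 37) ≡ 33/8 mod 43. 8⁻¹ ≡ 27 (mod 43), so λ ≡ 31.
  x = λ² - 37 - 2 = 961 - 39 ≡ 19; y = λ·(37 - 19) - 2 ≡ 40. → (19, 40)
8P: (19, 40) + (2, 35). λ = (35 - 40)/(2 - 19) ≡ 38/26 mod 43. 26⁻¹ ≡ 5 (mod 43) since 26·5 = 130 ≡ 1, so λ ≡ 18.
  x = λ² - 19 - 2 = 324 - 21 ≡ 2; y = λ·(19 - 2) - 40 ≡ 8. → (2, 8)
9P: (2, 8) + (2, 35): same x and y₁ ≡ -y₂, so the sum is the point at infinity.
9P = the point at infinity, so the order is 9.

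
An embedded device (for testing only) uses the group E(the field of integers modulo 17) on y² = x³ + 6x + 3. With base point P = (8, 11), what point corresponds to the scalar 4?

(15, 0)

Double-and-add on 4 = (100)₂. Start with P = (8, 11) for the leading 1-bit.
double: tangent at (8, 11): λ = (3·8² + 6)/(2·11) ≡ 11/5. 5⁻¹ ≡ 7 (mod 17), so λ ≡ 11·7 ≡ 9.
  x = λ² - 8 - 8 = 81 - 16 ≡ 14; y = λ·(8 - 14) - 11 ≡ 3. → (14, 3)
double: tangent at (14, 3): λ = (3·14² + 6)/(2·3) ≡ 16/6. 6⁻¹ ≡ 3 (mod 17) since 6·3 = 18 ≡ 1, so λ ≡ 16·3 ≡ 14.
  x = λ² - 14 - 14 = 196 - 28 ≡ 15; y = λ·(14 - 15) - 3 ≡ 0. → (15, 0)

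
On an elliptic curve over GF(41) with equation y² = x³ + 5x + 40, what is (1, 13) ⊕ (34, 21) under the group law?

(7, 34)

(1, 13) + (34, 21). λ = (21 - 13)/(34 - 1) ≡ 8/33 mod 41. 33⁻¹ ≡ 5 (mod 41), so λ ≡ 40.
  x = λ² - 1 - 34 = 1600 - 35 ≡ 7; y = λ·(1 - 7) - 13 ≡ 34. → (7, 34)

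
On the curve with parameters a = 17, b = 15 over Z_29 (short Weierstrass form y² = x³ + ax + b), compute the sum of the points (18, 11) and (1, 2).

(16, 2)

(18, 11) + (1, 2). λ = (2 - 11)/(1 - 18) ≡ 20/12 mod 29. 12⁻¹ ≡ 17 (mod 29) since 12·17 = 204 ≡ 1, so λ ≡ 21.
  x = λ² - 18 - 1 = 441 - 19 ≡ 16; y = λ·(18 - 16) - 11 ≡ 2. → (16, 2)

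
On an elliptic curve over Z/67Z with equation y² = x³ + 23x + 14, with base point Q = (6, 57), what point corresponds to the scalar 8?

(39, 8)

Double-and-add on 8 = (1000)₂. Start with Q = (6, 57) for the leading 1-bit.
double: tangent at (6, 57): λ = (3·6² + 23)/(2·57) ≡ 64/47. 47⁻¹ ≡ 10 (mod 67) since 47·10 = 470 ≡ 1, so λ ≡ 64·10 ≡ 37.
  x = λ² - 6 - 6 = 1369 - 12 ≡ 17; y = λ·(6 - 17) - 57 ≡ 5. → (17, 5)
double: tangent at (17, 5): λ = (3·17² + 23)/(2·5) ≡ 19/10. 10⁻¹ ≡ 47 (mod 67), so λ ≡ 19·47 ≡ 22.
  x = λ² - 17 - 17 = 484 - 34 ≡ 48; y = λ·(17 - 48) - 5 ≡ 50. → (48, 50)
double: tangent at (48, 50): λ = (3·48² + 23)/(2·50) ≡ 34/33. 33⁻¹ ≡ 65 (mod 67) since 33·65 = 2145 ≡ 1, so λ ≡ 34·65 ≡ 66.
  x = λ² - 48 - 48 = 4356 - 96 ≡ 39; y = λ·(48 - 39) - 50 ≡ 8. → (39, 8)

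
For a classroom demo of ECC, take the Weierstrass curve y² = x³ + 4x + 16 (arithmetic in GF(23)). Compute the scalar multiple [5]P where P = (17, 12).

Repeated addition: build up to 5P.
2P: tangent at (17, 12): λ = (3·17² + 4)/(2·12) ≡ 20/1. 1⁻¹ ≡ 1 (mod 23), so λ ≡ 20·1 ≡ 20.
  x = λ² - 17 - 17 = 400 - 34 ≡ 21; y = λ·(17 - 21) - 12 ≡ 0. → (21, 0)
3P: (21, 0) + (17, 12). λ = (12 - 0)/(17 - 21) ≡ 12/19 mod 23. 19⁻¹ ≡ 17 (mod 23) since 19·17 = 323 ≡ 1, so λ ≡ 20.
  x = λ² - 21 - 17 = 400 - 38 ≡ 17; y = λ·(21 - 17) - 0 ≡ 11. → (17, 11)
4P: (17, 11) + (17, 12): same x and y₁ ≡ -y₂, so the sum is ∞.
5P: ∞ + (17, 12) = (17, 12) (identity).

(17, 12)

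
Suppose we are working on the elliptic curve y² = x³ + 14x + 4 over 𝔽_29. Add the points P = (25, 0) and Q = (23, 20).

(23, 9)

(25, 0) + (23, 20). λ = (20 - 0)/(23 - 25) ≡ 20/27 mod 29. 27⁻¹ ≡ 14 (mod 29) since 27·14 = 378 ≡ 1, so λ ≡ 19.
  x = λ² - 25 - 23 = 361 - 48 ≡ 23; y = λ·(25 - 23) - 0 ≡ 9. → (23, 9)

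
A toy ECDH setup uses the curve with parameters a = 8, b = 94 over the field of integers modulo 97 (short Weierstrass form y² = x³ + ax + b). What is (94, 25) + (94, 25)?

tangent at (94, 25): λ = (3·94² + 8)/(2·25) ≡ 35/50. 50⁻¹ ≡ 33 (mod 97), so λ ≡ 35·33 ≡ 88.
  x = λ² - 94 - 94 = 7744 - 188 ≡ 87; y = λ·(94 - 87) - 25 ≡ 9. → (87, 9)

(87, 9)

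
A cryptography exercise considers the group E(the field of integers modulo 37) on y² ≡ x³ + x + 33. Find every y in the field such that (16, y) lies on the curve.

1, 36

x³ + 1x + 33 = 4145 ≡ 1 (mod 37).
Square roots of 1 mod 37: 1 and 36 (since 1² = 1 ≡ 1).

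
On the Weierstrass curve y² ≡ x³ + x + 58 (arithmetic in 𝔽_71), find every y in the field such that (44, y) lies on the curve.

x³ + 1x + 58 = 85286 ≡ 15 (mod 71).
Square roots of 15 mod 71: 21 and 50 (since 21² = 441 ≡ 15).

21, 50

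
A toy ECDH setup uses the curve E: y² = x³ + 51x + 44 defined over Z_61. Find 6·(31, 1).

Write G = (31, 1).
Double-and-add on 6 = (110)₂. Start with G = (31, 1) for the leading 1-bit.
double: tangent at (31, 1): λ = (3·31² + 51)/(2·1) ≡ 6/2. 2⁻¹ ≡ 31 (mod 61), so λ ≡ 6·31 ≡ 3.
  x = λ² - 31 - 31 = 9 - 62 ≡ 8; y = λ·(31 - 8) - 1 ≡ 7. → (8, 7)
add G: (8, 7) + (31, 1). λ = (1 - 7)/(31 - 8) ≡ 55/23 mod 61. 23⁻¹ ≡ 8 (mod 61) since 23·8 = 184 ≡ 1, so λ ≡ 13.
  x = λ² - 8 - 31 = 169 - 39 ≡ 8; y = λ·(8 - 8) - 7 ≡ 54. → (8, 54)
double: tangent at (8, 54): λ = (3·8² + 51)/(2·54) ≡ 60/47. 47⁻¹ ≡ 13 (mod 61), so λ ≡ 60·13 ≡ 48.
  x = λ² - 8 - 8 = 2304 - 16 ≡ 31; y = λ·(8 - 31) - 54 ≡ 1. → (31, 1)

(31, 1)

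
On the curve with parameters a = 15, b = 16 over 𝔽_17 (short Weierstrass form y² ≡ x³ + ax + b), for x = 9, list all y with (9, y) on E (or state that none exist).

8, 9

x³ + 15x + 16 = 880 ≡ 13 (mod 17).
Square roots of 13 mod 17: 8 and 9 (since 8² = 64 ≡ 13).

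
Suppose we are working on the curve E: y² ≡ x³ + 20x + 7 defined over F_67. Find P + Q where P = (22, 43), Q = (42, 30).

(22, 43) + (42, 30). λ = (30 - 43)/(42 - 22) ≡ 54/20 mod 67. 20⁻¹ ≡ 57 (mod 67) since 20·57 = 1140 ≡ 1, so λ ≡ 63.
  x = λ² - 22 - 42 = 3969 - 64 ≡ 19; y = λ·(22 - 19) - 43 ≡ 12. → (19, 12)

(19, 12)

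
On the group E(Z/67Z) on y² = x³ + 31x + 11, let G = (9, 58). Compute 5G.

Double-and-add on 5 = (101)₂. Start with G = (9, 58) for the leading 1-bit.
double: tangent at (9, 58): λ = (3·9² + 31)/(2·58) ≡ 6/49. 49⁻¹ ≡ 26 (mod 67), so λ ≡ 6·26 ≡ 22.
  x = λ² - 9 - 9 = 484 - 18 ≡ 64; y = λ·(9 - 64) - 58 ≡ 5. → (64, 5)
double: tangent at (64, 5): λ = (3·64² + 31)/(2·5) ≡ 58/10. 10⁻¹ ≡ 47 (mod 67) since 10·47 = 470 ≡ 1, so λ ≡ 58·47 ≡ 46.
  x = λ² - 64 - 64 = 2116 - 128 ≡ 45; y = λ·(64 - 45) - 5 ≡ 65. → (45, 65)
add G: (45, 65) + (9, 58). λ = (58 - 65)/(9 - 45) ≡ 60/31 mod 67. 31⁻¹ ≡ 13 (mod 67) since 31·13 = 403 ≡ 1, so λ ≡ 43.
  x = λ² - 45 - 9 = 1849 - 54 ≡ 53; y = λ·(45 - 53) - 65 ≡ 60. → (53, 60)

(53, 60)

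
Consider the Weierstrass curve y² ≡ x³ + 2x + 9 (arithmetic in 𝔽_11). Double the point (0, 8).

(5, 1)

tangent at (0, 8): λ = (3·0² + 2)/(2·8) ≡ 2/5. 5⁻¹ ≡ 9 (mod 11), so λ ≡ 2·9 ≡ 7.
  x = λ² - 0 - 0 = 49 - 0 ≡ 5; y = λ·(0 - 5) - 8 ≡ 1. → (5, 1)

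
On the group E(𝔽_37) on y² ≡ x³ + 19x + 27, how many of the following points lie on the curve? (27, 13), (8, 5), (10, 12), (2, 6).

(27, 13): 13² ≡ 21, rhs ≡ 21 → on.
(8, 5): 5² ≡ 25, rhs ≡ 25 → on.
(10, 12): 12² ≡ 33, rhs ≡ 33 → on.
(2, 6): 6² ≡ 36, rhs ≡ 36 → on.

4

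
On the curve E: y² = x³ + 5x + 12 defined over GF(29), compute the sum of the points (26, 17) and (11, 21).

(27, 20)

(26, 17) + (11, 21). λ = (21 - 17)/(11 - 26) ≡ 4/14 mod 29. 14⁻¹ ≡ 27 (mod 29), so λ ≡ 21.
  x = λ² - 26 - 11 = 441 - 37 ≡ 27; y = λ·(26 - 27) - 17 ≡ 20. → (27, 20)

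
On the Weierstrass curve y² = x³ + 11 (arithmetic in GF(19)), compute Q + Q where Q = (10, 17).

(0, 12)

tangent at (10, 17): λ = (3·10² + 0)/(2·17) ≡ 15/15. 15⁻¹ ≡ 14 (mod 19), so λ ≡ 15·14 ≡ 1.
  x = λ² - 10 - 10 = 1 - 20 ≡ 0; y = λ·(10 - 0) - 17 ≡ 12. → (0, 12)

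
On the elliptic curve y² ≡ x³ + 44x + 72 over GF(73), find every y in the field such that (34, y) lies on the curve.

x³ + 44x + 72 = 40872 ≡ 65 (mod 73).
Square roots of 65 mod 73: 24 and 49 (since 24² = 576 ≡ 65).

24, 49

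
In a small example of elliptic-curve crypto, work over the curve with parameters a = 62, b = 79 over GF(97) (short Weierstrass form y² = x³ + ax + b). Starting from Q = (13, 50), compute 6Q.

Double-and-add on 6 = (110)₂. Start with Q = (13, 50) for the leading 1-bit.
double: tangent at (13, 50): λ = (3·13² + 62)/(2·50) ≡ 84/3. 3⁻¹ ≡ 65 (mod 97), so λ ≡ 84·65 ≡ 28.
  x = λ² - 13 - 13 = 784 - 26 ≡ 79; y = λ·(13 - 79) - 50 ≡ 42. → (79, 42)
add Q: (79, 42) + (13, 50). λ = (50 - 42)/(13 - 79) ≡ 8/31 mod 97. 31⁻¹ ≡ 72 (mod 97), so λ ≡ 91.
  x = λ² - 79 - 13 = 8281 - 92 ≡ 41; y = λ·(79 - 41) - 42 ≡ 21. → (41, 21)
double: tangent at (41, 21): λ = (3·41² + 62)/(2·21) ≡ 61/42. 42⁻¹ ≡ 67 (mod 97), so λ ≡ 61·67 ≡ 13.
  x = λ² - 41 - 41 = 169 - 82 ≡ 87; y = λ·(41 - 87) - 21 ≡ 60. → (87, 60)

(87, 60)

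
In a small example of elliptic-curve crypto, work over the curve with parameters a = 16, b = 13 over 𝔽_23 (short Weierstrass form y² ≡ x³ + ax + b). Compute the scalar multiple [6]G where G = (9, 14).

(19, 0)

Repeated addition: build up to 6G.
2G: tangent at (9, 14): λ = (3·9² + 16)/(2·14) ≡ 6/5. 5⁻¹ ≡ 14 (mod 23), so λ ≡ 6·14 ≡ 15.
  x = λ² - 9 - 9 = 225 - 18 ≡ 0; y = λ·(9 - 0) - 14 ≡ 6. → (0, 6)
3G: (0, 6) + (9, 14). λ = (14 - 6)/(9 - 0) ≡ 8/9 mod 23. 9⁻¹ ≡ 18 (mod 23), so λ ≡ 6.
  x = λ² - 0 - 9 = 36 - 9 ≡ 4; y = λ·(0 - 4) - 6 ≡ 16. → (4, 16)
4G: (4, 16) + (9, 14). λ = (14 - 16)/(9 - 4) ≡ 21/5 mod 23. 5⁻¹ ≡ 14 (mod 23) since 5·14 = 70 ≡ 1, so λ ≡ 18.
  x = λ² - 4 - 9 = 324 - 13 ≡ 12; y = λ·(4 - 12) - 16 ≡ 1. → (12, 1)
5G: (12, 1) + (9, 14). λ = (14 - 1)/(9 - 12) ≡ 13/20 mod 23. 20⁻¹ ≡ 15 (mod 23) since 20·15 = 300 ≡ 1, so λ ≡ 11.
  x = λ² - 12 - 9 = 121 - 21 ≡ 8; y = λ·(12 - 8) - 1 ≡ 20. → (8, 20)
6G: (8, 20) + (9, 14). λ = (14 - 20)/(9 - 8) ≡ 17/1 mod 23. 1⁻¹ ≡ 1 (mod 23), so λ ≡ 17.
  x = λ² - 8 - 9 = 289 - 17 ≡ 19; y = λ·(8 - 19) - 20 ≡ 0. → (19, 0)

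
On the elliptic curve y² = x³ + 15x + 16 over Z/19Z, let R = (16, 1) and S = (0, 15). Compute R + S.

(16, 1) + (0, 15). λ = (15 - 1)/(0 - 16) ≡ 14/3 mod 19. 3⁻¹ ≡ 13 (mod 19), so λ ≡ 11.
  x = λ² - 16 - 0 = 121 - 16 ≡ 10; y = λ·(16 - 10) - 1 ≡ 8. → (10, 8)

(10, 8)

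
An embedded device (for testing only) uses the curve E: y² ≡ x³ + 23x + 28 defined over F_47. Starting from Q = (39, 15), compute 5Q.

Double-and-add on 5 = (101)₂. Start with Q = (39, 15) for the leading 1-bit.
double: tangent at (39, 15): λ = (3·39² + 23)/(2·15) ≡ 27/30. 30⁻¹ ≡ 11 (mod 47) since 30·11 = 330 ≡ 1, so λ ≡ 27·11 ≡ 15.
  x = λ² - 39 - 39 = 225 - 78 ≡ 6; y = λ·(39 - 6) - 15 ≡ 10. → (6, 10)
double: tangent at (6, 10): λ = (3·6² + 23)/(2·10) ≡ 37/20. 20⁻¹ ≡ 40 (mod 47), so λ ≡ 37·40 ≡ 23.
  x = λ² - 6 - 6 = 529 - 12 ≡ 0; y = λ·(6 - 0) - 10 ≡ 34. → (0, 34)
add Q: (0, 34) + (39, 15). λ = (15 - 34)/(39 - 0) ≡ 28/39 mod 47. 39⁻¹ ≡ 41 (mod 47) since 39·41 = 1599 ≡ 1, so λ ≡ 20.
  x = λ² - 0 - 39 = 400 - 39 ≡ 32; y = λ·(0 - 32) - 34 ≡ 31. → (32, 31)

(32, 31)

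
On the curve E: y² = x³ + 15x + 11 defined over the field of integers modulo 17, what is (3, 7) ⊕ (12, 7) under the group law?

(3, 7) + (12, 7). λ = (7 - 7)/(12 - 3) ≡ 0/9 mod 17. 9⁻¹ ≡ 2 (mod 17) since 9·2 = 18 ≡ 1, so λ ≡ 0.
  x = λ² - 3 - 12 = 0 - 15 ≡ 2; y = λ·(3 - 2) - 7 ≡ 10. → (2, 10)

(2, 10)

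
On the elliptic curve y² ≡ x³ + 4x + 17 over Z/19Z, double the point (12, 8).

tangent at (12, 8): λ = (3·12² + 4)/(2·8) ≡ 18/16. 16⁻¹ ≡ 6 (mod 19) since 16·6 = 96 ≡ 1, so λ ≡ 18·6 ≡ 13.
  x = λ² - 12 - 12 = 169 - 24 ≡ 12; y = λ·(12 - 12) - 8 ≡ 11. → (12, 11)

(12, 11)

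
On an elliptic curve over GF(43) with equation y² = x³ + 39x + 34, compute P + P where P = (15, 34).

tangent at (15, 34): λ = (3·15² + 39)/(2·34) ≡ 26/25. 25⁻¹ ≡ 31 (mod 43) since 25·31 = 775 ≡ 1, so λ ≡ 26·31 ≡ 32.
  x = λ² - 15 - 15 = 1024 - 30 ≡ 5; y = λ·(15 - 5) - 34 ≡ 28. → (5, 28)

(5, 28)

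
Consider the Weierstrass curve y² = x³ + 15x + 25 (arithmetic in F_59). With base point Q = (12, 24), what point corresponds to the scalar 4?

(17, 58)

Double-and-add on 4 = (100)₂. Start with Q = (12, 24) for the leading 1-bit.
double: tangent at (12, 24): λ = (3·12² + 15)/(2·24) ≡ 34/48. 48⁻¹ ≡ 16 (mod 59), so λ ≡ 34·16 ≡ 13.
  x = λ² - 12 - 12 = 169 - 24 ≡ 27; y = λ·(12 - 27) - 24 ≡ 17. → (27, 17)
double: tangent at (27, 17): λ = (3·27² + 15)/(2·17) ≡ 19/34. 34⁻¹ ≡ 33 (mod 59) since 34·33 = 1122 ≡ 1, so λ ≡ 19·33 ≡ 37.
  x = λ² - 27 - 27 = 1369 - 54 ≡ 17; y = λ·(27 - 17) - 17 ≡ 58. → (17, 58)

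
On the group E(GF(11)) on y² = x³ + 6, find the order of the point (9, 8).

12

2P: tangent at (9, 8): λ = (3·9² + 0)/(2·8) ≡ 1/5. 5⁻¹ ≡ 9 (mod 11), so λ ≡ 1·9 ≡ 9.
  x = λ² - 9 - 9 = 81 - 18 ≡ 8; y = λ·(9 - 8) - 8 ≡ 1. → (8, 1)
3P: (8, 1) + (9, 8). λ = (8 - 1)/(9 - 8) ≡ 7/1 mod 11. 1⁻¹ ≡ 1 (mod 11), so λ ≡ 7.
  x = λ² - 8 - 9 = 49 - 17 ≡ 10; y = λ·(8 - 10) - 1 ≡ 7. → (10, 7)
4P: (10, 7) + (9, 8). λ = (8 - 7)/(9 - 10) ≡ 1/10 mod 11. 10⁻¹ ≡ 10 (mod 11), so λ ≡ 10.
  x = λ² - 10 - 9 = 100 - 19 ≡ 4; y = λ·(10 - 4) - 7 ≡ 9. → (4, 9)
5P: (4, 9) + (9, 8). λ = (8 - 9)/(9 - 4) ≡ 10/5 mod 11. 5⁻¹ ≡ 9 (mod 11), so λ ≡ 2.
  x = λ² - 4 - 9 = 4 - 13 ≡ 2; y = λ·(4 - 2) - 9 ≡ 6. → (2, 6)
6P: (2, 6) + (9, 8). λ = (8 - 6)/(9 - 2) ≡ 2/7 mod 11. 7⁻¹ ≡ 8 (mod 11), so λ ≡ 5.
  x = λ² - 2 - 9 = 25 - 11 ≡ 3; y = λ·(2 - 3) - 6 ≡ 0. → (3, 0)
7P: (3, 0) + (9, 8). λ = (8 - 0)/(9 - 3) ≡ 8/6 mod 11. 6⁻¹ ≡ 2 (mod 11), so λ ≡ 5.
  x = λ² - 3 - 9 = 25 - 12 ≡ 2; y = λ·(3 - 2) - 0 ≡ 5. → (2, 5)
8P: (2, 5) + (9, 8). λ = (8 - 5)/(9 - 2) ≡ 3/7 mod 11. 7⁻¹ ≡ 8 (mod 11), so λ ≡ 2.
  x = λ² - 2 - 9 = 4 - 11 ≡ 4; y = λ·(2 - 4) - 5 ≡ 2. → (4, 2)
9P: (4, 2) + (9, 8). λ = (8 - 2)/(9 - 4) ≡ 6/5 mod 11. 5⁻¹ ≡ 9 (mod 11), so λ ≡ 10.
  x = λ² - 4 - 9 = 100 - 13 ≡ 10; y = λ·(4 - 10) - 2 ≡ 4. → (10, 4)
10P: (10, 4) + (9, 8). λ = (8 - 4)/(9 - 10) ≡ 4/10 mod 11. 10⁻¹ ≡ 10 (mod 11) since 10·10 = 100 ≡ 1, so λ ≡ 7.
  x = λ² - 10 - 9 = 49 - 19 ≡ 8; y = λ·(10 - 8) - 4 ≡ 10. → (8, 10)
11P: (8, 10) + (9, 8). λ = (8 - 10)/(9 - 8) ≡ 9/1 mod 11. 1⁻¹ ≡ 1 (mod 11), so λ ≡ 9.
  x = λ² - 8 - 9 = 81 - 17 ≡ 9; y = λ·(8 - 9) - 10 ≡ 3. → (9, 3)
12P: (9, 3) + (9, 8): same x and y₁ ≡ -y₂, so the sum is O.
12P = O, so the order is 12.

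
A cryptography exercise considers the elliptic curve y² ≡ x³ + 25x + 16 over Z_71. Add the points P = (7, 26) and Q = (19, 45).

(7, 26) + (19, 45). λ = (45 - 26)/(19 - 7) ≡ 19/12 mod 71. 12⁻¹ ≡ 6 (mod 71), so λ ≡ 43.
  x = λ² - 7 - 19 = 1849 - 26 ≡ 48; y = λ·(7 - 48) - 26 ≡ 57. → (48, 57)

(48, 57)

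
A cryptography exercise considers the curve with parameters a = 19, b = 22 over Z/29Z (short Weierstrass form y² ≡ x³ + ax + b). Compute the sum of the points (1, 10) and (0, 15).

(24, 18)

(1, 10) + (0, 15). λ = (15 - 10)/(0 - 1) ≡ 5/28 mod 29. 28⁻¹ ≡ 28 (mod 29) since 28·28 = 784 ≡ 1, so λ ≡ 24.
  x = λ² - 1 - 0 = 576 - 1 ≡ 24; y = λ·(1 - 24) - 10 ≡ 18. → (24, 18)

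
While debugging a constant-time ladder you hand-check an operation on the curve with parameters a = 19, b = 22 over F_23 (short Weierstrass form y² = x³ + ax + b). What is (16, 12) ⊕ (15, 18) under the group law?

(5, 14)

(16, 12) + (15, 18). λ = (18 - 12)/(15 - 16) ≡ 6/22 mod 23. 22⁻¹ ≡ 22 (mod 23) since 22·22 = 484 ≡ 1, so λ ≡ 17.
  x = λ² - 16 - 15 = 289 - 31 ≡ 5; y = λ·(16 - 5) - 12 ≡ 14. → (5, 14)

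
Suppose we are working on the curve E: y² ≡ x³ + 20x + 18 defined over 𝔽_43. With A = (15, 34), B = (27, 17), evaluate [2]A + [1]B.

First 2A:
Repeated addition: build up to 2A.
2A: tangent at (15, 34): λ = (3·15² + 20)/(2·34) ≡ 7/25. 25⁻¹ ≡ 31 (mod 43), so λ ≡ 7·31 ≡ 2.
  x = λ² - 15 - 15 = 4 - 30 ≡ 17; y = λ·(15 - 17) - 34 ≡ 5. → (17, 5)
2A = (17, 5).
Finally 2A + B:
(17, 5) + (27, 17). λ = (17 - 5)/(27 - 17) ≡ 12/10 mod 43. 10⁻¹ ≡ 13 (mod 43) since 10·13 = 130 ≡ 1, so λ ≡ 27.
  x = λ² - 17 - 27 = 729 - 44 ≡ 40; y = λ·(17 - 40) - 5 ≡ 19. → (40, 19)

(40, 19)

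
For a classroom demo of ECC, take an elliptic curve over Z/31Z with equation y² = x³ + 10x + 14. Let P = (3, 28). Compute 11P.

Repeated addition: build up to 11P.
2P: tangent at (3, 28): λ = (3·3² + 10)/(2·28) ≡ 6/25. 25⁻¹ ≡ 5 (mod 31), so λ ≡ 6·5 ≡ 30.
  x = λ² - 3 - 3 = 900 - 6 ≡ 26; y = λ·(3 - 26) - 28 ≡ 26. → (26, 26)
3P: (26, 26) + (3, 28). λ = (28 - 26)/(3 - 26) ≡ 2/8 mod 31. 8⁻¹ ≡ 4 (mod 31), so λ ≡ 8.
  x = λ² - 26 - 3 = 64 - 29 ≡ 4; y = λ·(26 - 4) - 26 ≡ 26. → (4, 26)
4P: (4, 26) + (3, 28). λ = (28 - 26)/(3 - 4) ≡ 2/30 mod 31. 30⁻¹ ≡ 30 (mod 31) since 30·30 = 900 ≡ 1, so λ ≡ 29.
  x = λ² - 4 - 3 = 841 - 7 ≡ 28; y = λ·(4 - 28) - 26 ≡ 22. → (28, 22)
5P: (28, 22) + (3, 28). λ = (28 - 22)/(3 - 28) ≡ 6/6 mod 31. 6⁻¹ ≡ 26 (mod 31), so λ ≡ 1.
  x = λ² - 28 - 3 = 1 - 31 ≡ 1; y = λ·(28 - 1) - 22 ≡ 5. → (1, 5)
6P: (1, 5) + (3, 28). λ = (28 - 5)/(3 - 1) ≡ 23/2 mod 31. 2⁻¹ ≡ 16 (mod 31) since 2·16 = 32 ≡ 1, so λ ≡ 27.
  x = λ² - 1 - 3 = 729 - 4 ≡ 12; y = λ·(1 - 12) - 5 ≡ 8. → (12, 8)
7P: (12, 8) + (3, 28). λ = (28 - 8)/(3 - 12) ≡ 20/22 mod 31. 22⁻¹ ≡ 24 (mod 31) since 22·24 = 528 ≡ 1, so λ ≡ 15.
  x = λ² - 12 - 3 = 225 - 15 ≡ 24; y = λ·(12 - 24) - 8 ≡ 29. → (24, 29)
8P: (24, 29) + (3, 28). λ = (28 - 29)/(3 - 24) ≡ 30/10 mod 31. 10⁻¹ ≡ 28 (mod 31), so λ ≡ 3.
  x = λ² - 24 - 3 = 9 - 27 ≡ 13; y = λ·(24 - 13) - 29 ≡ 4. → (13, 4)
9P: (13, 4) + (3, 28). λ = (28 - 4)/(3 - 13) ≡ 24/21 mod 31. 21⁻¹ ≡ 3 (mod 31), so λ ≡ 10.
  x = λ² - 13 - 3 = 100 - 16 ≡ 22; y = λ·(13 - 22) - 4 ≡ 30. → (22, 30)
10P: (22, 30) + (3, 28). λ = (28 - 30)/(3 - 22) ≡ 29/12 mod 31. 12⁻¹ ≡ 13 (mod 31) since 12·13 = 156 ≡ 1, so λ ≡ 5.
  x = λ² - 22 - 3 = 25 - 25 ≡ 0; y = λ·(22 - 0) - 30 ≡ 18. → (0, 18)
11P: (0, 18) + (3, 28). λ = (28 - 18)/(3 - 0) ≡ 10/3 mod 31. 3⁻¹ ≡ 21 (mod 31), so λ ≡ 24.
  x = λ² - 0 - 3 = 576 - 3 ≡ 15; y = λ·(0 - 15) - 18 ≡ 25. → (15, 25)

(15, 25)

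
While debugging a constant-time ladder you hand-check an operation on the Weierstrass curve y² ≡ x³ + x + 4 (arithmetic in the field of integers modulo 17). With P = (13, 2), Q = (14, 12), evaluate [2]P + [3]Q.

(13, 2)

First 2P:
Repeated addition: build up to 2P.
2P: tangent at (13, 2): λ = (3·13² + 1)/(2·2) ≡ 15/4. 4⁻¹ ≡ 13 (mod 17) since 4·13 = 52 ≡ 1, so λ ≡ 15·13 ≡ 8.
  x = λ² - 13 - 13 = 64 - 26 ≡ 4; y = λ·(13 - 4) - 2 ≡ 2. → (4, 2)
2P = (4, 2).
Next 3Q:
Repeated addition: build up to 3Q.
2Q: tangent at (14, 12): λ = (3·14² + 1)/(2·12) ≡ 11/7. 7⁻¹ ≡ 5 (mod 17) since 7·5 = 35 ≡ 1, so λ ≡ 11·5 ≡ 4.
  x = λ² - 14 - 14 = 16 - 28 ≡ 5; y = λ·(14 - 5) - 12 ≡ 7. → (5, 7)
3Q: (5, 7) + (14, 12). λ = (12 - 7)/(14 - 5) ≡ 5/9 mod 17. 9⁻¹ ≡ 2 (mod 17) since 9·2 = 18 ≡ 1, so λ ≡ 10.
  x = λ² - 5 - 14 = 100 - 19 ≡ 13; y = λ·(5 - 13) - 7 ≡ 15. → (13, 15)
3Q = (13, 15).
Finally 2P + 3Q:
(4, 2) + (13, 15). λ = (15 - 2)/(13 - 4) ≡ 13/9 mod 17. 9⁻¹ ≡ 2 (mod 17), so λ ≡ 9.
  x = λ² - 4 - 13 = 81 - 17 ≡ 13; y = λ·(4 - 13) - 2 ≡ 2. → (13, 2)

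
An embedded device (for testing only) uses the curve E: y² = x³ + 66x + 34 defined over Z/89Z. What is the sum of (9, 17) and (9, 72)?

O

The two points share x = 9 and their y-coordinates satisfy 17 + 72 ≡ 0 (mod 89), so they are inverses. Their sum is ∞.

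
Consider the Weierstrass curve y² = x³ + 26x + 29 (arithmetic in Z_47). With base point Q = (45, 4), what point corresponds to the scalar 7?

Double-and-add on 7 = (111)₂. Start with Q = (45, 4) for the leading 1-bit.
double: tangent at (45, 4): λ = (3·45² + 26)/(2·4) ≡ 38/8. 8⁻¹ ≡ 6 (mod 47) since 8·6 = 48 ≡ 1, so λ ≡ 38·6 ≡ 40.
  x = λ² - 45 - 45 = 1600 - 90 ≡ 6; y = λ·(45 - 6) - 4 ≡ 5. → (6, 5)
add Q: (6, 5) + (45, 4). λ = (4 - 5)/(45 - 6) ≡ 46/39 mod 47. 39⁻¹ ≡ 41 (mod 47) since 39·41 = 1599 ≡ 1, so λ ≡ 6.
  x = λ² - 6 - 45 = 36 - 51 ≡ 32; y = λ·(6 - 32) - 5 ≡ 27. → (32, 27)
double: tangent at (32, 27): λ = (3·32² + 26)/(2·27) ≡ 43/7. 7⁻¹ ≡ 27 (mod 47), so λ ≡ 43·27 ≡ 33.
  x = λ² - 32 - 32 = 1089 - 64 ≡ 38; y = λ·(32 - 38) - 27 ≡ 10. → (38, 10)
add Q: (38, 10) + (45, 4). λ = (4 - 10)/(45 - 38) ≡ 41/7 mod 47. 7⁻¹ ≡ 27 (mod 47), so λ ≡ 26.
  x = λ² - 38 - 45 = 676 - 83 ≡ 29; y = λ·(38 - 29) - 10 ≡ 36. → (29, 36)

(29, 36)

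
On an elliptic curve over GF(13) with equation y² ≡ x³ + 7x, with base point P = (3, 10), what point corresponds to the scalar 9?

O

Double-and-add on 9 = (1001)₂. Start with P = (3, 10) for the leading 1-bit.
double: tangent at (3, 10): λ = (3·3² + 7)/(2·10) ≡ 8/7. 7⁻¹ ≡ 2 (mod 13) since 7·2 = 14 ≡ 1, so λ ≡ 8·2 ≡ 3.
  x = λ² - 3 - 3 = 9 - 6 ≡ 3; y = λ·(3 - 3) - 10 ≡ 3. → (3, 3)
double: tangent at (3, 3): λ = (3·3² + 7)/(2·3) ≡ 8/6. 6⁻¹ ≡ 11 (mod 13), so λ ≡ 8·11 ≡ 10.
  x = λ² - 3 - 3 = 100 - 6 ≡ 3; y = λ·(3 - 3) - 3 ≡ 10. → (3, 10)
double: tangent at (3, 10): λ = (3·3² + 7)/(2·10) ≡ 8/7. 7⁻¹ ≡ 2 (mod 13) since 7·2 = 14 ≡ 1, so λ ≡ 8·2 ≡ 3.
  x = λ² - 3 - 3 = 9 - 6 ≡ 3; y = λ·(3 - 3) - 10 ≡ 3. → (3, 3)
add P: (3, 3) + (3, 10): same x and y₁ ≡ -y₂, so the sum is ∞.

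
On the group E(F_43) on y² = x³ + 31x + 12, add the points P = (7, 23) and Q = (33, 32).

(7, 20)

(7, 23) + (33, 32). λ = (32 - 23)/(33 - 7) ≡ 9/26 mod 43. 26⁻¹ ≡ 5 (mod 43), so λ ≡ 2.
  x = λ² - 7 - 33 = 4 - 40 ≡ 7; y = λ·(7 - 7) - 23 ≡ 20. → (7, 20)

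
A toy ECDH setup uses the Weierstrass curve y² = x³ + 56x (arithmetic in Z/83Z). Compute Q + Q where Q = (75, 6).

(65, 7)

tangent at (75, 6): λ = (3·75² + 56)/(2·6) ≡ 82/12. 12⁻¹ ≡ 7 (mod 83), so λ ≡ 82·7 ≡ 76.
  x = λ² - 75 - 75 = 5776 - 150 ≡ 65; y = λ·(75 - 65) - 6 ≡ 7. → (65, 7)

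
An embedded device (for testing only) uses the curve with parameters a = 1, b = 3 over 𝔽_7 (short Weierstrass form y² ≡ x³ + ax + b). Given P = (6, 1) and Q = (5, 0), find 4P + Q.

First 4P:
Double-and-add on 4 = (100)₂. Start with P = (6, 1) for the leading 1-bit.
double: tangent at (6, 1): λ = (3·6² + 1)/(2·1) ≡ 4/2. 2⁻¹ ≡ 4 (mod 7) since 2·4 = 8 ≡ 1, so λ ≡ 4·4 ≡ 2.
  x = λ² - 6 - 6 = 4 - 12 ≡ 6; y = λ·(6 - 6) - 1 ≡ 6. → (6, 6)
double: tangent at (6, 6): λ = (3·6² + 1)/(2·6) ≡ 4/5. 5⁻¹ ≡ 3 (mod 7), so λ ≡ 4·3 ≡ 5.
  x = λ² - 6 - 6 = 25 - 12 ≡ 6; y = λ·(6 - 6) - 6 ≡ 1. → (6, 1)
4P = (6, 1).
Finally 4P + Q:
(6, 1) + (5, 0). λ = (0 - 1)/(5 - 6) ≡ 6/6 mod 7. 6⁻¹ ≡ 6 (mod 7) since 6·6 = 36 ≡ 1, so λ ≡ 1.
  x = λ² - 6 - 5 = 1 - 11 ≡ 4; y = λ·(6 - 4) - 1 ≡ 1. → (4, 1)

(4, 1)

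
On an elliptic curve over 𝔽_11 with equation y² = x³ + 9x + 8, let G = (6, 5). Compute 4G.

Repeated addition: build up to 4G.
2G: tangent at (6, 5): λ = (3·6² + 9)/(2·5) ≡ 7/10. 10⁻¹ ≡ 10 (mod 11), so λ ≡ 7·10 ≡ 4.
  x = λ² - 6 - 6 = 16 - 12 ≡ 4; y = λ·(6 - 4) - 5 ≡ 3. → (4, 3)
3G: (4, 3) + (6, 5). λ = (5 - 3)/(6 - 4) ≡ 2/2 mod 11. 2⁻¹ ≡ 6 (mod 11) since 2·6 = 12 ≡ 1, so λ ≡ 1.
  x = λ² - 4 - 6 = 1 - 10 ≡ 2; y = λ·(4 - 2) - 3 ≡ 10. → (2, 10)
4G: (2, 10) + (6, 5). λ = (5 - 10)/(6 - 2) ≡ 6/4 mod 11. 4⁻¹ ≡ 3 (mod 11), so λ ≡ 7.
  x = λ² - 2 - 6 = 49 - 8 ≡ 8; y = λ·(2 - 8) - 10 ≡ 3. → (8, 3)

(8, 3)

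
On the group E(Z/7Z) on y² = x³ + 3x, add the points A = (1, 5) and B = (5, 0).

(3, 1)

(1, 5) + (5, 0). λ = (0 - 5)/(5 - 1) ≡ 2/4 mod 7. 4⁻¹ ≡ 2 (mod 7) since 4·2 = 8 ≡ 1, so λ ≡ 4.
  x = λ² - 1 - 5 = 16 - 6 ≡ 3; y = λ·(1 - 3) - 5 ≡ 1. → (3, 1)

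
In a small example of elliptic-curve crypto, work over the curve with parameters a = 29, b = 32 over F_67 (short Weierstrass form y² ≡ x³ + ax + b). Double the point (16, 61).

(60, 25)

tangent at (16, 61): λ = (3·16² + 29)/(2·61) ≡ 60/55. 55⁻¹ ≡ 39 (mod 67), so λ ≡ 60·39 ≡ 62.
  x = λ² - 16 - 16 = 3844 - 32 ≡ 60; y = λ·(16 - 60) - 61 ≡ 25. → (60, 25)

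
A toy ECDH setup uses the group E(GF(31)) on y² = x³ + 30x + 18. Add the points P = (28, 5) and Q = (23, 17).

(18, 2)

(28, 5) + (23, 17). λ = (17 - 5)/(23 - 28) ≡ 12/26 mod 31. 26⁻¹ ≡ 6 (mod 31), so λ ≡ 10.
  x = λ² - 28 - 23 = 100 - 51 ≡ 18; y = λ·(28 - 18) - 5 ≡ 2. → (18, 2)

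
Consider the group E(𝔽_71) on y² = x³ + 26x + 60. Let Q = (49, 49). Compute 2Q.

tangent at (49, 49): λ = (3·49² + 26)/(2·49) ≡ 58/27. 27⁻¹ ≡ 50 (mod 71) since 27·50 = 1350 ≡ 1, so λ ≡ 58·50 ≡ 60.
  x = λ² - 49 - 49 = 3600 - 98 ≡ 23; y = λ·(49 - 23) - 49 ≡ 20. → (23, 20)

(23, 20)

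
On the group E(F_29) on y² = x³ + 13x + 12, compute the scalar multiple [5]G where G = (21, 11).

(13, 0)

Double-and-add on 5 = (101)₂. Start with G = (21, 11) for the leading 1-bit.
double: tangent at (21, 11): λ = (3·21² + 13)/(2·11) ≡ 2/22. 22⁻¹ ≡ 4 (mod 29), so λ ≡ 2·4 ≡ 8.
  x = λ² - 21 - 21 = 64 - 42 ≡ 22; y = λ·(21 - 22) - 11 ≡ 10. → (22, 10)
double: tangent at (22, 10): λ = (3·22² + 13)/(2·10) ≡ 15/20. 20⁻¹ ≡ 16 (mod 29), so λ ≡ 15·16 ≡ 8.
  x = λ² - 22 - 22 = 64 - 44 ≡ 20; y = λ·(22 - 20) - 10 ≡ 6. → (20, 6)
add G: (20, 6) + (21, 11). λ = (11 - 6)/(21 - 20) ≡ 5/1 mod 29. 1⁻¹ ≡ 1 (mod 29) since 1·1 = 1 ≡ 1, so λ ≡ 5.
  x = λ² - 20 - 21 = 25 - 41 ≡ 13; y = λ·(20 - 13) - 6 ≡ 0. → (13, 0)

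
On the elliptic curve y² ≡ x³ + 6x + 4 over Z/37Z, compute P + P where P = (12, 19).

tangent at (12, 19): λ = (3·12² + 6)/(2·19) ≡ 31/1. 1⁻¹ ≡ 1 (mod 37), so λ ≡ 31·1 ≡ 31.
  x = λ² - 12 - 12 = 961 - 24 ≡ 12; y = λ·(12 - 12) - 19 ≡ 18. → (12, 18)

(12, 18)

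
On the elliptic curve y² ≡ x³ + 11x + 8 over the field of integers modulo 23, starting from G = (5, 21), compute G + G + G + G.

(4, 22)

Repeated addition: build up to 4G.
2G: tangent at (5, 21): λ = (3·5² + 11)/(2·21) ≡ 17/19. 19⁻¹ ≡ 17 (mod 23), so λ ≡ 17·17 ≡ 13.
  x = λ² - 5 - 5 = 169 - 10 ≡ 21; y = λ·(5 - 21) - 21 ≡ 1. → (21, 1)
3G: (21, 1) + (5, 21). λ = (21 - 1)/(5 - 21) ≡ 20/7 mod 23. 7⁻¹ ≡ 10 (mod 23), so λ ≡ 16.
  x = λ² - 21 - 5 = 256 - 26 ≡ 0; y = λ·(21 - 0) - 1 ≡ 13. → (0, 13)
4G: (0, 13) + (5, 21). λ = (21 - 13)/(5 - 0) ≡ 8/5 mod 23. 5⁻¹ ≡ 14 (mod 23), so λ ≡ 20.
  x = λ² - 0 - 5 = 400 - 5 ≡ 4; y = λ·(0 - 4) - 13 ≡ 22. → (4, 22)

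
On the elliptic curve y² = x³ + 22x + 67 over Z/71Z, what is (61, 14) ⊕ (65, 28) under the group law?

(61, 14) + (65, 28). λ = (28 - 14)/(65 - 61) ≡ 14/4 mod 71. 4⁻¹ ≡ 18 (mod 71), so λ ≡ 39.
  x = λ² - 61 - 65 = 1521 - 126 ≡ 46; y = λ·(61 - 46) - 14 ≡ 3. → (46, 3)

(46, 3)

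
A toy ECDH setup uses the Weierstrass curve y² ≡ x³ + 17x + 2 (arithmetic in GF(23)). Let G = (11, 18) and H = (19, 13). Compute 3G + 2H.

(11, 5)

First 3G:
Repeated addition: build up to 3G.
2G: tangent at (11, 18): λ = (3·11² + 17)/(2·18) ≡ 12/13. 13⁻¹ ≡ 16 (mod 23) since 13·16 = 208 ≡ 1, so λ ≡ 12·16 ≡ 8.
  x = λ² - 11 - 11 = 64 - 22 ≡ 19; y = λ·(11 - 19) - 18 ≡ 10. → (19, 10)
3G: (19, 10) + (11, 18). λ = (18 - 10)/(11 - 19) ≡ 8/15 mod 23. 15⁻¹ ≡ 20 (mod 23), so λ ≡ 22.
  x = λ² - 19 - 11 = 484 - 30 ≡ 17; y = λ·(19 - 17) - 10 ≡ 11. → (17, 11)
3G = (17, 11).
Next 2H:
Repeated addition: build up to 2H.
2H: tangent at (19, 13): λ = (3·19² + 17)/(2·13) ≡ 19/3. 3⁻¹ ≡ 8 (mod 23), so λ ≡ 19·8 ≡ 14.
  x = λ² - 19 - 19 = 196 - 38 ≡ 20; y = λ·(19 - 20) - 13 ≡ 19. → (20, 19)
2H = (20, 19).
Finally 3G + 2H:
(17, 11) + (20, 19). λ = (19 - 11)/(20 - 17) ≡ 8/3 mod 23. 3⁻¹ ≡ 8 (mod 23), so λ ≡ 18.
  x = λ² - 17 - 20 = 324 - 37 ≡ 11; y = λ·(17 - 11) - 11 ≡ 5. → (11, 5)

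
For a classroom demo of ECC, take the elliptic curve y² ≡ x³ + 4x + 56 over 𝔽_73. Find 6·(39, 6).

(53, 15)

Write Q = (39, 6).
Double-and-add on 6 = (110)₂. Start with Q = (39, 6) for the leading 1-bit.
double: tangent at (39, 6): λ = (3·39² + 4)/(2·6) ≡ 41/12. 12⁻¹ ≡ 67 (mod 73), so λ ≡ 41·67 ≡ 46.
  x = λ² - 39 - 39 = 2116 - 78 ≡ 67; y = λ·(39 - 67) - 6 ≡ 20. → (67, 20)
add Q: (67, 20) + (39, 6). λ = (6 - 20)/(39 - 67) ≡ 59/45 mod 73. 45⁻¹ ≡ 13 (mod 73), so λ ≡ 37.
  x = λ² - 67 - 39 = 1369 - 106 ≡ 22; y = λ·(67 - 22) - 20 ≡ 39. → (22, 39)
double: tangent at (22, 39): λ = (3·22² + 4)/(2·39) ≡ 69/5. 5⁻¹ ≡ 44 (mod 73), so λ ≡ 69·44 ≡ 43.
  x = λ² - 22 - 22 = 1849 - 44 ≡ 53; y = λ·(22 - 53) - 39 ≡ 15. → (53, 15)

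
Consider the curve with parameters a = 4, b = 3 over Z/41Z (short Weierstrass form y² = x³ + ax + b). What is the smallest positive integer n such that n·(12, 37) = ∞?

7

2P: tangent at (12, 37): λ = (3·12² + 4)/(2·37) ≡ 26/33. 33⁻¹ ≡ 5 (mod 41) since 33·5 = 165 ≡ 1, so λ ≡ 26·5 ≡ 7.
  x = λ² - 12 - 12 = 49 - 24 ≡ 25; y = λ·(12 - 25) - 37 ≡ 36. → (25, 36)
3P: (25, 36) + (12, 37). λ = (37 - 36)/(12 - 25) ≡ 1/28 mod 41. 28⁻¹ ≡ 22 (mod 41), so λ ≡ 22.
  x = λ² - 25 - 12 = 484 - 37 ≡ 37; y = λ·(25 - 37) - 36 ≡ 28. → (37, 28)
4P: (37, 28) + (12, 37). λ = (37 - 28)/(12 - 37) ≡ 9/16 mod 41. 16⁻¹ ≡ 18 (mod 41), so λ ≡ 39.
  x = λ² - 37 - 12 = 1521 - 49 ≡ 37; y = λ·(37 - 37) - 28 ≡ 13. → (37, 13)
5P: (37, 13) + (12, 37). λ = (37 - 13)/(12 - 37) ≡ 24/16 mod 41. 16⁻¹ ≡ 18 (mod 41), so λ ≡ 22.
  x = λ² - 37 - 12 = 484 - 49 ≡ 25; y = λ·(37 - 25) - 13 ≡ 5. → (25, 5)
6P: (25, 5) + (12, 37). λ = (37 - 5)/(12 - 25) ≡ 32/28 mod 41. 28⁻¹ ≡ 22 (mod 41), so λ ≡ 7.
  x = λ² - 25 - 12 = 49 - 37 ≡ 12; y = λ·(25 - 12) - 5 ≡ 4. → (12, 4)
7P: (12, 4) + (12, 37): same x and y₁ ≡ -y₂, so the sum is ∞.
7P = ∞, so the order is 7.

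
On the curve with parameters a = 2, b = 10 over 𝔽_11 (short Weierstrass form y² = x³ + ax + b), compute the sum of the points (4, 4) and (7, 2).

(9, 3)

(4, 4) + (7, 2). λ = (2 - 4)/(7 - 4) ≡ 9/3 mod 11. 3⁻¹ ≡ 4 (mod 11), so λ ≡ 3.
  x = λ² - 4 - 7 = 9 - 11 ≡ 9; y = λ·(4 - 9) - 4 ≡ 3. → (9, 3)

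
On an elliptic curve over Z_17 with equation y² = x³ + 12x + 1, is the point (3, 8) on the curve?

yes

y² = 8² ≡ 13; x³ + 12x + 1 = 64 ≡ 13 (mod 17). 13 = 13.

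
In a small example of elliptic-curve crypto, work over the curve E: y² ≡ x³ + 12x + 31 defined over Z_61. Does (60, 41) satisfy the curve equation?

y² = 41² ≡ 34; x³ + 12x + 31 = 216751 ≡ 18 (mod 61). 34 ≠ 18.

no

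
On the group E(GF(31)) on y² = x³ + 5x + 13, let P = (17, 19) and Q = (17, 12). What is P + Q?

O

The two points share x = 17 and their y-coordinates satisfy 19 + 12 ≡ 0 (mod 31), so they are inverses. Their sum is ∞.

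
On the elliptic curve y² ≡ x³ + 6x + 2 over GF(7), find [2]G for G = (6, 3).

(6, 4)

tangent at (6, 3): λ = (3·6² + 6)/(2·3) ≡ 2/6. 6⁻¹ ≡ 6 (mod 7), so λ ≡ 2·6 ≡ 5.
  x = λ² - 6 - 6 = 25 - 12 ≡ 6; y = λ·(6 - 6) - 3 ≡ 4. → (6, 4)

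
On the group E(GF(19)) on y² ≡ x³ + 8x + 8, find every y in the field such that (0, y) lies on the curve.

x³ + 8x + 8 = 8 ≡ 8 (mod 19).
8 is a non-residue mod 19; no y exists.

none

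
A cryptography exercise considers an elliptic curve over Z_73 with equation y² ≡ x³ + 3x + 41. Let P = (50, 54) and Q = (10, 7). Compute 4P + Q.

(56, 48)

First 4P:
Repeated addition: build up to 4P.
2P: tangent at (50, 54): λ = (3·50² + 3)/(2·54) ≡ 57/35. 35⁻¹ ≡ 48 (mod 73), so λ ≡ 57·48 ≡ 35.
  x = λ² - 50 - 50 = 1225 - 100 ≡ 30; y = λ·(50 - 30) - 54 ≡ 62. → (30, 62)
3P: (30, 62) + (50, 54). λ = (54 - 62)/(50 - 30) ≡ 65/20 mod 73. 20⁻¹ ≡ 11 (mod 73), so λ ≡ 58.
  x = λ² - 30 - 50 = 3364 - 80 ≡ 72; y = λ·(30 - 72) - 62 ≡ 57. → (72, 57)
4P: (72, 57) + (50, 54). λ = (54 - 57)/(50 - 72) ≡ 70/51 mod 73. 51⁻¹ ≡ 63 (mod 73) since 51·63 = 3213 ≡ 1, so λ ≡ 30.
  x = λ² - 72 - 50 = 900 - 122 ≡ 48; y = λ·(72 - 48) - 57 ≡ 6. → (48, 6)
4P = (48, 6).
Finally 4P + Q:
(48, 6) + (10, 7). λ = (7 - 6)/(10 - 48) ≡ 1/35 mod 73. 35⁻¹ ≡ 48 (mod 73), so λ ≡ 48.
  x = λ² - 48 - 10 = 2304 - 58 ≡ 56; y = λ·(48 - 56) - 6 ≡ 48. → (56, 48)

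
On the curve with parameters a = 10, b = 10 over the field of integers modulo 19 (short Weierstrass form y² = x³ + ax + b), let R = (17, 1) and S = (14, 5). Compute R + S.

(13, 0)

(17, 1) + (14, 5). λ = (5 - 1)/(14 - 17) ≡ 4/16 mod 19. 16⁻¹ ≡ 6 (mod 19), so λ ≡ 5.
  x = λ² - 17 - 14 = 25 - 31 ≡ 13; y = λ·(17 - 13) - 1 ≡ 0. → (13, 0)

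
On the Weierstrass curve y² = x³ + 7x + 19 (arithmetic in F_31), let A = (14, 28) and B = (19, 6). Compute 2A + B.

(2, 17)

First 2A:
Repeated addition: build up to 2A.
2A: tangent at (14, 28): λ = (3·14² + 7)/(2·28) ≡ 6/25. 25⁻¹ ≡ 5 (mod 31) since 25·5 = 125 ≡ 1, so λ ≡ 6·5 ≡ 30.
  x = λ² - 14 - 14 = 900 - 28 ≡ 4; y = λ·(14 - 4) - 28 ≡ 24. → (4, 24)
2A = (4, 24).
Finally 2A + B:
(4, 24) + (19, 6). λ = (6 - 24)/(19 - 4) ≡ 13/15 mod 31. 15⁻¹ ≡ 29 (mod 31), so λ ≡ 5.
  x = λ² - 4 - 19 = 25 - 23 ≡ 2; y = λ·(4 - 2) - 24 ≡ 17. → (2, 17)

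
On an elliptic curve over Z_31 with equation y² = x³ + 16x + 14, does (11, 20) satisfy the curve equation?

y² = 20² ≡ 28; x³ + 16x + 14 = 1521 ≡ 2 (mod 31). 28 ≠ 2.

no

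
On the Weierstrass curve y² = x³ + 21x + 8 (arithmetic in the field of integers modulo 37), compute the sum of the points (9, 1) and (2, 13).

(9, 1) + (2, 13). λ = (13 - 1)/(2 - 9) ≡ 12/30 mod 37. 30⁻¹ ≡ 21 (mod 37) since 30·21 = 630 ≡ 1, so λ ≡ 30.
  x = λ² - 9 - 2 = 900 - 11 ≡ 1; y = λ·(9 - 1) - 1 ≡ 17. → (1, 17)

(1, 17)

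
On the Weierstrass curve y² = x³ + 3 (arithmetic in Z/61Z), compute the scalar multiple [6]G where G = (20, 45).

(9, 0)

Double-and-add on 6 = (110)₂. Start with G = (20, 45) for the leading 1-bit.
double: tangent at (20, 45): λ = (3·20² + 0)/(2·45) ≡ 41/29. 29⁻¹ ≡ 40 (mod 61) since 29·40 = 1160 ≡ 1, so λ ≡ 41·40 ≡ 54.
  x = λ² - 20 - 20 = 2916 - 40 ≡ 9; y = λ·(20 - 9) - 45 ≡ 0. → (9, 0)
add G: (9, 0) + (20, 45). λ = (45 - 0)/(20 - 9) ≡ 45/11 mod 61. 11⁻¹ ≡ 50 (mod 61) since 11·50 = 550 ≡ 1, so λ ≡ 54.
  x = λ² - 9 - 20 = 2916 - 29 ≡ 20; y = λ·(9 - 20) - 0 ≡ 16. → (20, 16)
double: tangent at (20, 16): λ = (3·20² + 0)/(2·16) ≡ 41/32. 32⁻¹ ≡ 21 (mod 61) since 32·21 = 672 ≡ 1, so λ ≡ 41·21 ≡ 7.
  x = λ² - 20 - 20 = 49 - 40 ≡ 9; y = λ·(20 - 9) - 16 ≡ 0. → (9, 0)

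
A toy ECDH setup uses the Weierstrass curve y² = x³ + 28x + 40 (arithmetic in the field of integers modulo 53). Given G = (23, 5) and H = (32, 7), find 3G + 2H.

O

First 3G:
Repeated addition: build up to 3G.
2G: tangent at (23, 5): λ = (3·23² + 28)/(2·5) ≡ 25/10. 10⁻¹ ≡ 16 (mod 53), so λ ≡ 25·16 ≡ 29.
  x = λ² - 23 - 23 = 841 - 46 ≡ 0; y = λ·(23 - 0) - 5 ≡ 26. → (0, 26)
3G: (0, 26) + (23, 5). λ = (5 - 26)/(23 - 0) ≡ 32/23 mod 53. 23⁻¹ ≡ 30 (mod 53), so λ ≡ 6.
  x = λ² - 0 - 23 = 36 - 23 ≡ 13; y = λ·(0 - 13) - 26 ≡ 2. → (13, 2)
3G = (13, 2).
Next 2H:
Repeated addition: build up to 2H.
2H: tangent at (32, 7): λ = (3·32² + 28)/(2·7) ≡ 26/14. 14⁻¹ ≡ 19 (mod 53) since 14·19 = 266 ≡ 1, so λ ≡ 26·19 ≡ 17.
  x = λ² - 32 - 32 = 289 - 64 ≡ 13; y = λ·(32 - 13) - 7 ≡ 51. → (13, 51)
2H = (13, 51).
Finally 3G + 2H:
(13, 2) + (13, 51): same x and y₁ ≡ -y₂, so the sum is O.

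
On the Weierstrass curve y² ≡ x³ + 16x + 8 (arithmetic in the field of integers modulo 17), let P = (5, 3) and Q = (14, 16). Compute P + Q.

(11, 11)

(5, 3) + (14, 16). λ = (16 - 3)/(14 - 5) ≡ 13/9 mod 17. 9⁻¹ ≡ 2 (mod 17), so λ ≡ 9.
  x = λ² - 5 - 14 = 81 - 19 ≡ 11; y = λ·(5 - 11) - 3 ≡ 11. → (11, 11)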